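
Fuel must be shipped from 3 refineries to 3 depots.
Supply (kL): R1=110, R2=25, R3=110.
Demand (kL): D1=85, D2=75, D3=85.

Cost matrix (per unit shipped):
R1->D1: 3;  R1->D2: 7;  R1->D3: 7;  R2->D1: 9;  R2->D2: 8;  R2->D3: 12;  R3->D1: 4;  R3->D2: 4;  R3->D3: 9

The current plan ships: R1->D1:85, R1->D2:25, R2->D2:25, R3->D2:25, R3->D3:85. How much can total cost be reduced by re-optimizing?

Current plan cost = 85·3 + 25·7 + 25·8 + 25·4 + 85·9 = 1495.
Optimal plan:
  R1→D1: 25 × 3 = 75
  R1→D3: 85 × 7 = 595
  R2→D2: 25 × 8 = 200
  R3→D1: 60 × 4 = 240
  R3→D2: 50 × 4 = 200
Optimal cost = 1310.
Saving = 1495 − 1310 = 185.

185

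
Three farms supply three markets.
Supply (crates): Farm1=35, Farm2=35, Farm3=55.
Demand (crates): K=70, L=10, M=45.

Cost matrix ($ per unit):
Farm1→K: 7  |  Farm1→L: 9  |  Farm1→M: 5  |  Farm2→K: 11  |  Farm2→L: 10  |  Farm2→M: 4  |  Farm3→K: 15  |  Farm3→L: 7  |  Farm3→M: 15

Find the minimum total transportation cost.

An optimal shipping plan:
  Farm1→K: 25 × $7 = $175
  Farm1→M: 10 × $5 = $50
  Farm2→M: 35 × $4 = $140
  Farm3→K: 45 × $15 = $675
  Farm3→L: 10 × $7 = $70
Total = 175 + 50 + 140 + 675 + 70 = $1110.

1110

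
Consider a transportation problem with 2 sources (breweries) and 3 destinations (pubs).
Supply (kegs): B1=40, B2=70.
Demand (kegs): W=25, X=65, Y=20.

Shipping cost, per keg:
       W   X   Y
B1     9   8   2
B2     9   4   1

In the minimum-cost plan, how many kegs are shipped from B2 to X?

Solving gives:
  B1->W: 25 × 9 = 225
  B1->Y: 15 × 2 = 30
  B2->X: 65 × 4 = 260
  B2->Y: 5 × 1 = 5
Total cost = 520.
So B2→X carries 65 kegs.

65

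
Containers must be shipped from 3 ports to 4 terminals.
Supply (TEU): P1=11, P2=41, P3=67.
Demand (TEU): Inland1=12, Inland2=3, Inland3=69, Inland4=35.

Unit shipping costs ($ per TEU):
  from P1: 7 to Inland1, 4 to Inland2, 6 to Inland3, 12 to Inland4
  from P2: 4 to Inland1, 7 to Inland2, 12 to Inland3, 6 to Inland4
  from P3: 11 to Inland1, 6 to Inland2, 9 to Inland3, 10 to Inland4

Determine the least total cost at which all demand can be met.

888

Optimal allocation:
  P1 to Inland3: 11 × $6 = $66
  P2 to Inland1: 12 × $4 = $48
  P2 to Inland4: 29 × $6 = $174
  P3 to Inland2: 3 × $6 = $18
  P3 to Inland3: 58 × $9 = $522
  P3 to Inland4: 6 × $10 = $60
Total = 66 + 48 + 174 + 18 + 522 + 60 = $888.
(Supply check: P1 ships 11; P2 ships 41; P3 ships 67.)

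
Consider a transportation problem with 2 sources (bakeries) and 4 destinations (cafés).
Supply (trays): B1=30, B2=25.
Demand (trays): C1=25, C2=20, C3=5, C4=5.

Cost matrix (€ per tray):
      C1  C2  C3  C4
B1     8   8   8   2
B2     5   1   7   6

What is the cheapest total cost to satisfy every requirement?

255

An optimal shipping plan:
  B1–C1: 20 × €8 = €160
  B1–C3: 5 × €8 = €40
  B1–C4: 5 × €2 = €10
  B2–C1: 5 × €5 = €25
  B2–C2: 20 × €1 = €20
Total = 160 + 40 + 10 + 25 + 20 = €255.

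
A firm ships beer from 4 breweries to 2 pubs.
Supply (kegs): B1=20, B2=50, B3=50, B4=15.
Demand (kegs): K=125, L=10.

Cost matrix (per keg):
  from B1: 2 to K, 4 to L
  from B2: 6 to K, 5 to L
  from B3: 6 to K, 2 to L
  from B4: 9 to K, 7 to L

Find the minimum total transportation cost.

735

An optimal shipping plan:
  B1–K: 20 kegs
  B2–K: 50 kegs
  B3–K: 40 kegs
  B3–L: 10 kegs
  B4–K: 15 kegs
Total cost = 735.
(Supply check: B1 ships 20; B2 ships 50; B3 ships 50; B4 ships 15.)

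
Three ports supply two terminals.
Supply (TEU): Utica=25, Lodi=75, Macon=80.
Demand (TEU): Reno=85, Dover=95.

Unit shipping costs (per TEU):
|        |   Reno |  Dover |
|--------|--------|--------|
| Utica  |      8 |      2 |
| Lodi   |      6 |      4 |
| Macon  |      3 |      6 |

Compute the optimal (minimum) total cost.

An optimal shipping plan:
  Utica–Dover: 25 × 2 = 50
  Lodi–Reno: 5 × 6 = 30
  Lodi–Dover: 70 × 4 = 280
  Macon–Reno: 80 × 3 = 240
Total = 50 + 30 + 280 + 240 = 600.
(Supply check: Utica ships 25; Lodi ships 75; Macon ships 80.)

600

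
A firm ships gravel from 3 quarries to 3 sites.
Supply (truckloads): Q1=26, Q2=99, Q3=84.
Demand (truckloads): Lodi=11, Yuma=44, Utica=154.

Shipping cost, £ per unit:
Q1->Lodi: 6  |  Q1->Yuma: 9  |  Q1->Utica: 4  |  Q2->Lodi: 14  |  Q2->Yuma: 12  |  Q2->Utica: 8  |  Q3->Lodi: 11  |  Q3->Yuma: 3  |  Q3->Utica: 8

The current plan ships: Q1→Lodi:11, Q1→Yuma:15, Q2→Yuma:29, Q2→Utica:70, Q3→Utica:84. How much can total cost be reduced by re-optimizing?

Current plan cost = 11·6 + 15·9 + 29·12 + 70·8 + 84·8 = £1781.
Optimal plan:
  Q1→Lodi: 11 × £6 = £66
  Q1→Utica: 15 × £4 = £60
  Q2→Utica: 99 × £8 = £792
  Q3→Yuma: 44 × £3 = £132
  Q3→Utica: 40 × £8 = £320
Optimal cost = £1370.
Saving = 1781 − 1370 = £411.

411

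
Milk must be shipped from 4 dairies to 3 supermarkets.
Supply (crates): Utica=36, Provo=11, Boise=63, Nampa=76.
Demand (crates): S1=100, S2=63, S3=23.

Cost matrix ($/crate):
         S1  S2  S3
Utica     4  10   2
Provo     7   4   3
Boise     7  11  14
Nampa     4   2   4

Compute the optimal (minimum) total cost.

772

An optimal shipping plan:
  Utica→S1: 24 crates
  Utica→S3: 12 crates
  Provo→S3: 11 crates
  Boise→S1: 63 crates
  Nampa→S1: 13 crates
  Nampa→S2: 63 crates
Total cost = $772.
(Supply check: Utica ships 36; Provo ships 11; Boise ships 63; Nampa ships 76.)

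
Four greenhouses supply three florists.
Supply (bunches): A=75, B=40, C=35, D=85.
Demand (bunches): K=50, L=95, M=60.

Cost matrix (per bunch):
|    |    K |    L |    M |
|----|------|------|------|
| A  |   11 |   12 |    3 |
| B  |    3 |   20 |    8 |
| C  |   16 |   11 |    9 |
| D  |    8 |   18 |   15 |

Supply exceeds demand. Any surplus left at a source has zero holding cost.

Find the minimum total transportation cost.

1755

One minimum-cost allocation:
  A–L: 15 bunches
  A–M: 60 bunches
  B–K: 40 bunches
  C–L: 35 bunches
  D–K: 10 bunches
  D–L: 45 bunches
Total cost = 1755.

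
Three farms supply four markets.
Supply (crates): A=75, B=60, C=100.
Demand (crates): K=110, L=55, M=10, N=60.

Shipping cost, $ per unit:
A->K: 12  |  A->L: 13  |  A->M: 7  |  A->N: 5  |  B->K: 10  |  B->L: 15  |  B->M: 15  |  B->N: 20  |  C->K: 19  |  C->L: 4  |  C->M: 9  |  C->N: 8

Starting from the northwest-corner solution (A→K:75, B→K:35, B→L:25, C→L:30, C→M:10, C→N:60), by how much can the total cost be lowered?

400

Current plan cost = 75·12 + 35·10 + 25·15 + 30·4 + 10·9 + 60·8 = $2315.
Optimal plan:
  A→K: 50 × $12 = $600
  A→N: 25 × $5 = $125
  B→K: 60 × $10 = $600
  C→L: 55 × $4 = $220
  C→M: 10 × $9 = $90
  C→N: 35 × $8 = $280
Optimal cost = $1915.
Saving = 2315 − 1915 = $400.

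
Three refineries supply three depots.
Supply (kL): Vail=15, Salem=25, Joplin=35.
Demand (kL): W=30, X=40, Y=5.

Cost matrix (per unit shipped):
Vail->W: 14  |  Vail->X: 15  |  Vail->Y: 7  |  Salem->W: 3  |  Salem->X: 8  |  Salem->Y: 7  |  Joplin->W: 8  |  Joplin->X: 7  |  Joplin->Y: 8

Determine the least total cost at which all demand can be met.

500

Optimal allocation:
  Vail→W: 5 × 14 = 70
  Vail→X: 5 × 15 = 75
  Vail→Y: 5 × 7 = 35
  Salem→W: 25 × 3 = 75
  Joplin→X: 35 × 7 = 245
Total = 70 + 75 + 35 + 75 + 245 = 500.
(Supply check: Vail ships 15; Salem ships 25; Joplin ships 35.)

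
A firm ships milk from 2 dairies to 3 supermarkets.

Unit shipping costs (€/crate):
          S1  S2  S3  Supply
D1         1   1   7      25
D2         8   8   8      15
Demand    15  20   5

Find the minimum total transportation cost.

145

An optimal shipping plan:
  D1–S1: 15 × €1 = €15
  D1–S2: 10 × €1 = €10
  D2–S2: 10 × €8 = €80
  D2–S3: 5 × €8 = €40
Total = 15 + 10 + 80 + 40 = €145.
(Supply check: D1 ships 25; D2 ships 15.)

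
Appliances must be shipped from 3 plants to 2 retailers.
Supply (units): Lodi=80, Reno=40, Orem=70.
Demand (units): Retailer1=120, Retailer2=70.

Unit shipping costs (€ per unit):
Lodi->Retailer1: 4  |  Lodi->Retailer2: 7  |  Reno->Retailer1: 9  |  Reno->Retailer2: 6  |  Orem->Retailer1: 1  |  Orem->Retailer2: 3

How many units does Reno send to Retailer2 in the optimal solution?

40

Solving gives:
  Lodi->Retailer1: 80 × €4 = €320
  Reno->Retailer2: 40 × €6 = €240
  Orem->Retailer1: 40 × €1 = €40
  Orem->Retailer2: 30 × €3 = €90
Total cost = €690.
So Reno→Retailer2 carries 40 units.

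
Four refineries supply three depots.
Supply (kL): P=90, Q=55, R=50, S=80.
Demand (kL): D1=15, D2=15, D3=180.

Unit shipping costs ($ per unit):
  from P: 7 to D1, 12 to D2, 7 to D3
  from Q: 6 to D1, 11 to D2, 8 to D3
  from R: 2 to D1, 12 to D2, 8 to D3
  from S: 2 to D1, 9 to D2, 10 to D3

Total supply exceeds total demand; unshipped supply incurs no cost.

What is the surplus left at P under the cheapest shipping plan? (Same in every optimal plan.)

An optimal plan:
  P–D3: 90 × $7 = $630
  Q–D3: 40 × $8 = $320
  R–D3: 50 × $8 = $400
  S–D1: 15 × $2 = $30
  S–D2: 15 × $9 = $135
Total cost = $1515.
P ships 90 of its 90, leaving 0.

0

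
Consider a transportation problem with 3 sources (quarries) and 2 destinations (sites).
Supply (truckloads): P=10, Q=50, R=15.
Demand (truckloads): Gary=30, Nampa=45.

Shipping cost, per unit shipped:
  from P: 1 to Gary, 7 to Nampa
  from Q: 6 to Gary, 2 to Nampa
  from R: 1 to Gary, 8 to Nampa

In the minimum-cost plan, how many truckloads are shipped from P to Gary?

Solving gives:
  P->Gary: 10 truckloads
  Q->Gary: 5 truckloads
  Q->Nampa: 45 truckloads
  R->Gary: 15 truckloads
Total cost = 145.
So P→Gary carries 10 truckloads.

10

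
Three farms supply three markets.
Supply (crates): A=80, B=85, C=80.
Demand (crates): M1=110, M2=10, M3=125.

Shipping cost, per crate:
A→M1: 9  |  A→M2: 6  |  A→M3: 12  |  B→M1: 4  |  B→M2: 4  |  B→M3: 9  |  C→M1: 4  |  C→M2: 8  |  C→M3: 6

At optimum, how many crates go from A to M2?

10

Solving gives:
  A→M1: 25 × 9 = 225
  A→M2: 10 × 6 = 60
  A→M3: 45 × 12 = 540
  B→M1: 85 × 4 = 340
  C→M3: 80 × 6 = 480
Total cost = 1645.
So A→M2 carries 10 crates.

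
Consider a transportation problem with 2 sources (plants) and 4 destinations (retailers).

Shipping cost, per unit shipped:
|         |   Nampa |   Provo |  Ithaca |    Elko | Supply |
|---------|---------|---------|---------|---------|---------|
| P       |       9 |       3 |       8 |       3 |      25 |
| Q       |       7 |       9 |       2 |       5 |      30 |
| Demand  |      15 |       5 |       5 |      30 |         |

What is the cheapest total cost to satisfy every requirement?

A cheapest plan:
  P to Provo: 5 × 3 = 15
  P to Elko: 20 × 3 = 60
  Q to Nampa: 15 × 7 = 105
  Q to Ithaca: 5 × 2 = 10
  Q to Elko: 10 × 5 = 50
Total = 15 + 60 + 105 + 10 + 50 = 240.
(Supply check: P ships 25; Q ships 30.)

240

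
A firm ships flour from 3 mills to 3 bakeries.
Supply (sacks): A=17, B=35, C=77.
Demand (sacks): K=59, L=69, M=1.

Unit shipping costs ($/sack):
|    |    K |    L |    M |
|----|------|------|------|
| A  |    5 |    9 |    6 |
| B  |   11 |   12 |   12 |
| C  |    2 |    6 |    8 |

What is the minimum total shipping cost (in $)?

796

One minimum-cost allocation:
  A–L: 16 × $9 = $144
  A–M: 1 × $6 = $6
  B–L: 35 × $12 = $420
  C–K: 59 × $2 = $118
  C–L: 18 × $6 = $108
Total = 144 + 6 + 420 + 118 + 108 = $796.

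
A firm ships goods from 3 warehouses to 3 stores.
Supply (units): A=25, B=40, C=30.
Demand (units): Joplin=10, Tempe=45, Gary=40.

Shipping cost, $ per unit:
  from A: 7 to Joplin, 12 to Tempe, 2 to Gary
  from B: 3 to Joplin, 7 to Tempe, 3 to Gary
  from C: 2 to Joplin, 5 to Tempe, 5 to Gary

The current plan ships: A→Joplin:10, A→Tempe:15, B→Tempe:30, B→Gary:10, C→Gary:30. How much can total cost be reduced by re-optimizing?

260

Current plan cost = 10·7 + 15·12 + 30·7 + 10·3 + 30·5 = $640.
Optimal plan:
  A->Gary: 25 units
  B->Joplin: 10 units
  B->Tempe: 15 units
  B->Gary: 15 units
  C->Tempe: 30 units
Optimal cost = $380.
Saving = 640 − 380 = $260.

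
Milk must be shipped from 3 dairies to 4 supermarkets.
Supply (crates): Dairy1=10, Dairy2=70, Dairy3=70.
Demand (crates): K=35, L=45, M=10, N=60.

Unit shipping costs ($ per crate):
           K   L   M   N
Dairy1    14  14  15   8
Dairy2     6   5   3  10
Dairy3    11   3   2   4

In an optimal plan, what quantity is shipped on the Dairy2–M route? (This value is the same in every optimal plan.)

10

The minimum-cost plan:
  Dairy1 to N: 10 crates
  Dairy2 to K: 35 crates
  Dairy2 to L: 25 crates
  Dairy2 to M: 10 crates
  Dairy3 to L: 20 crates
  Dairy3 to N: 50 crates
Total cost = $705.
So Dairy2→M carries 10 crates.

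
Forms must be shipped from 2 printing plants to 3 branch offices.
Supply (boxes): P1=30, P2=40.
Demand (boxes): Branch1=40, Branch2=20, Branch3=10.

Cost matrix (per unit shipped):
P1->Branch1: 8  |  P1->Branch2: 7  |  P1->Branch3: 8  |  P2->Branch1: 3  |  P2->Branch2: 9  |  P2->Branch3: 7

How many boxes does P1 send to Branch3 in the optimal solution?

Optimal shipments:
  P1→Branch2: 20 × 7 = 140
  P1→Branch3: 10 × 8 = 80
  P2→Branch1: 40 × 3 = 120
Total cost = 340.
So P1→Branch3 carries 10 boxes.

10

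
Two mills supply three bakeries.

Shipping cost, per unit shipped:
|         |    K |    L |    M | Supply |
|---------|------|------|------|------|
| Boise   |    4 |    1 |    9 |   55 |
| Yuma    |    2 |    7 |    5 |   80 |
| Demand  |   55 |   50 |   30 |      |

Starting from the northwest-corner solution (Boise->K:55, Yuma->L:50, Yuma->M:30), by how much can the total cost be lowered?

Current plan cost = 55·4 + 50·7 + 30·5 = 720.
Optimal plan:
  Boise to K: 5 × 4 = 20
  Boise to L: 50 × 1 = 50
  Yuma to K: 50 × 2 = 100
  Yuma to M: 30 × 5 = 150
Optimal cost = 320.
Saving = 720 − 320 = 400.

400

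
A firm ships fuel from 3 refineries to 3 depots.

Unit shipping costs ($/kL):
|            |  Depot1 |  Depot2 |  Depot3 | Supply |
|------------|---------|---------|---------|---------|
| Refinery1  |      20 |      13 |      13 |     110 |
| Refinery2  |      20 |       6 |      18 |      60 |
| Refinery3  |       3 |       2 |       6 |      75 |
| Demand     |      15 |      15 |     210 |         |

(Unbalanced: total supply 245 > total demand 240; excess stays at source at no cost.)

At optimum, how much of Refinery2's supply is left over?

An optimal plan:
  Refinery1 to Depot3: 110 × $13 = $1430
  Refinery2 to Depot2: 15 × $6 = $90
  Refinery2 to Depot3: 40 × $18 = $720
  Refinery3 to Depot1: 15 × $3 = $45
  Refinery3 to Depot3: 60 × $6 = $360
Total cost = $2645.
Refinery2 ships 55 of its 60, leaving 5.

5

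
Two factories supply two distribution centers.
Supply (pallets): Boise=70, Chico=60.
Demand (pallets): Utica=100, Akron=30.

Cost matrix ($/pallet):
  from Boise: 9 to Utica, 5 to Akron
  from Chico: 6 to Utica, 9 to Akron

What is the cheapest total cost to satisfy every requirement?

870

An optimal shipping plan:
  Boise to Utica: 40 × $9 = $360
  Boise to Akron: 30 × $5 = $150
  Chico to Utica: 60 × $6 = $360
Total = 360 + 150 + 360 = $870.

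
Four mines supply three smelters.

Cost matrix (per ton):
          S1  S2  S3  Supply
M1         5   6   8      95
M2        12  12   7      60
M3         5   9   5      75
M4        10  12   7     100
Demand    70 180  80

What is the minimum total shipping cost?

2485

Optimal allocation:
  M1→S2: 95 tons
  M2→S2: 60 tons
  M3→S1: 70 tons
  M3→S2: 5 tons
  M4→S2: 20 tons
  M4→S3: 80 tons
Total cost = 2485.
(Supply check: M1 ships 95; M2 ships 60; M3 ships 75; M4 ships 100.)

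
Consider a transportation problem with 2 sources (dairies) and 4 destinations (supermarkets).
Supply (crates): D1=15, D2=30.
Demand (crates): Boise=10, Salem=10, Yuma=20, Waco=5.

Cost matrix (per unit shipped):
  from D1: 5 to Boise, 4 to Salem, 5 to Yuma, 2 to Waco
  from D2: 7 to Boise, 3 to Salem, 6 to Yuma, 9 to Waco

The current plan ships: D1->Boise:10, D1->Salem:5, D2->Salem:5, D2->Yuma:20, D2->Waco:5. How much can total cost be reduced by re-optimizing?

Current plan cost = 10·5 + 5·4 + 5·3 + 20·6 + 5·9 = 250.
Optimal plan:
  D1→Boise: 10 × 5 = 50
  D1→Waco: 5 × 2 = 10
  D2→Salem: 10 × 3 = 30
  D2→Yuma: 20 × 6 = 120
Optimal cost = 210.
Saving = 250 − 210 = 40.

40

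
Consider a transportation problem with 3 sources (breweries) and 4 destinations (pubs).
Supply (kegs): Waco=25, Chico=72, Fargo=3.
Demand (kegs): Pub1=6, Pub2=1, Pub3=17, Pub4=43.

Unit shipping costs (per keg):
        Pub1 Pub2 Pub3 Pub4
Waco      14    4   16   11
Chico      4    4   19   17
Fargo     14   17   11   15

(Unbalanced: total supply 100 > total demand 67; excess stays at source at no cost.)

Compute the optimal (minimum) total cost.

Optimal allocation:
  Waco to Pub4: 25 kegs
  Chico to Pub1: 6 kegs
  Chico to Pub2: 1 kegs
  Chico to Pub3: 14 kegs
  Chico to Pub4: 18 kegs
  Fargo to Pub3: 3 kegs
Total cost = 908.

908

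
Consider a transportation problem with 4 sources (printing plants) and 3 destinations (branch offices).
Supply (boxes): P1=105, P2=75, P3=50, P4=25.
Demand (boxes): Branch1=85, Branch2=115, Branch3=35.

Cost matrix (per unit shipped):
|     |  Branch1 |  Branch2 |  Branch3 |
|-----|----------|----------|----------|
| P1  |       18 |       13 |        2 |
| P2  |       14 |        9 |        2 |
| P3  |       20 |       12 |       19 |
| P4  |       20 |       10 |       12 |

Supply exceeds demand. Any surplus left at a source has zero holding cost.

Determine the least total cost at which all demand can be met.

2670

One minimum-cost allocation:
  P1–Branch1: 10 × 18 = 180
  P1–Branch2: 40 × 13 = 520
  P1–Branch3: 35 × 2 = 70
  P2–Branch1: 75 × 14 = 1050
  P3–Branch2: 50 × 12 = 600
  P4–Branch2: 25 × 10 = 250
Total = 180 + 520 + 70 + 1050 + 600 + 250 = 2670.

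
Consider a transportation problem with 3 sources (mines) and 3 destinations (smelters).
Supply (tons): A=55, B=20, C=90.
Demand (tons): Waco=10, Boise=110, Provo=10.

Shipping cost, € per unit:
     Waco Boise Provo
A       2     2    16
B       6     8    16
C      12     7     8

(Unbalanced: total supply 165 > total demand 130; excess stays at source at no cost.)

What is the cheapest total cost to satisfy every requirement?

635

One minimum-cost allocation:
  A–Boise: 55 tons
  B–Waco: 10 tons
  C–Boise: 55 tons
  C–Provo: 10 tons
Total cost = €635.
(Supply check: A ships 55; B ships 10; C ships 65.)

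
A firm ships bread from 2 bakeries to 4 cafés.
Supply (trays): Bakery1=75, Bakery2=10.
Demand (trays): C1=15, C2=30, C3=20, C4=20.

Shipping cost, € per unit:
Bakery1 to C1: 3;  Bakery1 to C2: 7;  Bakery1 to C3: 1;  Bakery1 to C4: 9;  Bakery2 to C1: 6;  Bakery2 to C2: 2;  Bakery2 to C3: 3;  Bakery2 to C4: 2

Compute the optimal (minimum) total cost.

385

An optimal shipping plan:
  Bakery1→C1: 15 trays
  Bakery1→C2: 30 trays
  Bakery1→C3: 20 trays
  Bakery1→C4: 10 trays
  Bakery2→C4: 10 trays
Total cost = €385.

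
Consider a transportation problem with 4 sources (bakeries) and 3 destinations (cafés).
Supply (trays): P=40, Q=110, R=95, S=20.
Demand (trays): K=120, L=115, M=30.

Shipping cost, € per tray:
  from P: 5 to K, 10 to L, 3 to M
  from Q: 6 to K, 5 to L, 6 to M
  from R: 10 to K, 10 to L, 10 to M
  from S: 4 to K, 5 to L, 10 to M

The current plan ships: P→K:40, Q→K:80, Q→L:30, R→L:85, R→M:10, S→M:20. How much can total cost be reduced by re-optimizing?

Current plan cost = 40·5 + 80·6 + 30·5 + 85·10 + 10·10 + 20·10 = €1980.
Optimal plan:
  P to K: 10 × €5 = €50
  P to M: 30 × €3 = €90
  Q to L: 110 × €5 = €550
  R to K: 90 × €10 = €900
  R to L: 5 × €10 = €50
  S to K: 20 × €4 = €80
Optimal cost = €1720.
Saving = 1980 − 1720 = €260.

260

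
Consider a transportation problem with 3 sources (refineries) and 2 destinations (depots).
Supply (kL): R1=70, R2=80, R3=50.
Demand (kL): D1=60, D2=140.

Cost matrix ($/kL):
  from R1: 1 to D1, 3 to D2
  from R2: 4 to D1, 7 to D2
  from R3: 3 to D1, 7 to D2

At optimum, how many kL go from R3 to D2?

0

Solving gives:
  R1->D2: 70 × $3 = $210
  R2->D1: 10 × $4 = $40
  R2->D2: 70 × $7 = $490
  R3->D1: 50 × $3 = $150
Total cost = $890.
The route R3→D2 is not used.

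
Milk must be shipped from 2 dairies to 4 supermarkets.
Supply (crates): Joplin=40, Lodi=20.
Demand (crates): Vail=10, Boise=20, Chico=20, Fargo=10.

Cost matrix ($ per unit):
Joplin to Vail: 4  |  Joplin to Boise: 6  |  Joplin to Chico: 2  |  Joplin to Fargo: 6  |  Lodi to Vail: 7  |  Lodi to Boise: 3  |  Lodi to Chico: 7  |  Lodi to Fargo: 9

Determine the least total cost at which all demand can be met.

200

Optimal allocation:
  Joplin→Vail: 10 crates
  Joplin→Chico: 20 crates
  Joplin→Fargo: 10 crates
  Lodi→Boise: 20 crates
Total cost = $200.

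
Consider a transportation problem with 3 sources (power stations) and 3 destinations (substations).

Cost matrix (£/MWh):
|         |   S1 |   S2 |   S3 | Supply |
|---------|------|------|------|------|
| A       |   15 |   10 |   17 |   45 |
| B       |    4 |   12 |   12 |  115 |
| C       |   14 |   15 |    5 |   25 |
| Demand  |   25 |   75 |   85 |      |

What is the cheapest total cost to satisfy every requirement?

1755

An optimal shipping plan:
  A to S2: 45 MWh
  B to S1: 25 MWh
  B to S2: 30 MWh
  B to S3: 60 MWh
  C to S3: 25 MWh
Total cost = £1755.
(Supply check: A ships 45; B ships 115; C ships 25.)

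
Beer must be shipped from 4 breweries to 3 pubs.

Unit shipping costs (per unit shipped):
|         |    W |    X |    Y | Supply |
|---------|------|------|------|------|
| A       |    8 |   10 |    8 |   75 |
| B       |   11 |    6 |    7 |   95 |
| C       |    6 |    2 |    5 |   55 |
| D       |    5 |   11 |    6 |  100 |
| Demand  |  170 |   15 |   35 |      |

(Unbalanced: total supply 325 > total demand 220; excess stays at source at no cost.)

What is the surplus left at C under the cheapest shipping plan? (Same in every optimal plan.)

An optimal plan:
  A->W: 65 × 8 = 520
  C->W: 5 × 6 = 30
  C->X: 15 × 2 = 30
  C->Y: 35 × 5 = 175
  D->W: 100 × 5 = 500
Total cost = 1255.
C ships 55 of its 55, leaving 0.

0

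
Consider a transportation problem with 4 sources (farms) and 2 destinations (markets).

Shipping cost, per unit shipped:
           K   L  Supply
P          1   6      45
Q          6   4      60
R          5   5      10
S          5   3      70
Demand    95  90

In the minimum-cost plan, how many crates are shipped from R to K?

10

Optimal shipments:
  P to K: 45 × 1 = 45
  Q to K: 40 × 6 = 240
  Q to L: 20 × 4 = 80
  R to K: 10 × 5 = 50
  S to L: 70 × 3 = 210
Total cost = 625.
So R→K carries 10 crates.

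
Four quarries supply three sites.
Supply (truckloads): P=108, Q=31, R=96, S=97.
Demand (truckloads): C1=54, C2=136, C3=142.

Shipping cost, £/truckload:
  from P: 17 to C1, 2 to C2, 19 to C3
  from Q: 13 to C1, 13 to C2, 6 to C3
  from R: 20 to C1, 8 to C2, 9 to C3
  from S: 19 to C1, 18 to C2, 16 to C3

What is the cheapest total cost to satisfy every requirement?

A cheapest plan:
  P to C2: 108 truckloads
  Q to C3: 31 truckloads
  R to C2: 28 truckloads
  R to C3: 68 truckloads
  S to C1: 54 truckloads
  S to C3: 43 truckloads
Total cost = £2952.

2952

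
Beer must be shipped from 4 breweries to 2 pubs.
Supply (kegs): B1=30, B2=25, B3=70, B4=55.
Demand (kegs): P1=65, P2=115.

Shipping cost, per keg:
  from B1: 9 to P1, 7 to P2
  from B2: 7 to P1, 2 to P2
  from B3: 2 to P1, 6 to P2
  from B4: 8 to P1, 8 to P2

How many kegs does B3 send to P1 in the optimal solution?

Optimal shipments:
  B1–P2: 30 × 7 = 210
  B2–P2: 25 × 2 = 50
  B3–P1: 65 × 2 = 130
  B3–P2: 5 × 6 = 30
  B4–P2: 55 × 8 = 440
Total cost = 860.
So B3→P1 carries 65 kegs.

65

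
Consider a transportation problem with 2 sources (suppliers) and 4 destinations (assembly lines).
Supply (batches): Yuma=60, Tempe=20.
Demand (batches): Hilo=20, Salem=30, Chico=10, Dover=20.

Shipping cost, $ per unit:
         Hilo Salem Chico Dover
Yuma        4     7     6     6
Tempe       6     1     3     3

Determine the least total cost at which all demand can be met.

A cheapest plan:
  Yuma→Hilo: 20 × $4 = $80
  Yuma→Salem: 10 × $7 = $70
  Yuma→Chico: 10 × $6 = $60
  Yuma→Dover: 20 × $6 = $120
  Tempe→Salem: 20 × $1 = $20
Total = 80 + 70 + 60 + 120 + 20 = $350.

350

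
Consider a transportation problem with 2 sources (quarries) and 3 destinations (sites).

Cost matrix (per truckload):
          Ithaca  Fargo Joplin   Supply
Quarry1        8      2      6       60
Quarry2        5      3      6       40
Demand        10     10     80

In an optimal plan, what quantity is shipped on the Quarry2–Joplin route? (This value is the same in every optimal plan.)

Solving gives:
  Quarry1->Fargo: 10 truckloads
  Quarry1->Joplin: 50 truckloads
  Quarry2->Ithaca: 10 truckloads
  Quarry2->Joplin: 30 truckloads
Total cost = 550.
So Quarry2→Joplin carries 30 truckloads.

30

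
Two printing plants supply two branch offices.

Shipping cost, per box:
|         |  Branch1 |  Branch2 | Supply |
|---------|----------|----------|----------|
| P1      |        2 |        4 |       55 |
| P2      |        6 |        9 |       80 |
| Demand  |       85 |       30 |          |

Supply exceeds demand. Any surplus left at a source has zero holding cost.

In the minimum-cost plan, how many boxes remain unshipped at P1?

0

An optimal plan:
  P1–Branch1: 25 boxes
  P1–Branch2: 30 boxes
  P2–Branch1: 60 boxes
Total cost = 530.
P1 ships 55 of its 55, leaving 0.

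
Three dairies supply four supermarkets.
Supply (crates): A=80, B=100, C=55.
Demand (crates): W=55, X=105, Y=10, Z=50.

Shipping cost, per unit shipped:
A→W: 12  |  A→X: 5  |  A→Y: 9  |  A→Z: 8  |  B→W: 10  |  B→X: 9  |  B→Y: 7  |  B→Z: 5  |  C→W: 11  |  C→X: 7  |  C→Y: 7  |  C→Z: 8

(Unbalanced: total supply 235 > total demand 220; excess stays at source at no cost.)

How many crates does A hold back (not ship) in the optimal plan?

Minimum-cost shipments:
  A->X: 80 crates
  B->W: 50 crates
  B->Z: 50 crates
  C->W: 5 crates
  C->X: 25 crates
  C->Y: 10 crates
Total cost = 1450.
A ships 80 of its 80, leaving 0.

0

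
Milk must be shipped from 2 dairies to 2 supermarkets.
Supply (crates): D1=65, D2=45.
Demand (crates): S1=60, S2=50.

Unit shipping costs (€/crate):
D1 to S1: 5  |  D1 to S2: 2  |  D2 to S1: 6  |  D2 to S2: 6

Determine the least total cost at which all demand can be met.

An optimal shipping plan:
  D1->S1: 15 × €5 = €75
  D1->S2: 50 × €2 = €100
  D2->S1: 45 × €6 = €270
Total = 75 + 100 + 270 = €445.

445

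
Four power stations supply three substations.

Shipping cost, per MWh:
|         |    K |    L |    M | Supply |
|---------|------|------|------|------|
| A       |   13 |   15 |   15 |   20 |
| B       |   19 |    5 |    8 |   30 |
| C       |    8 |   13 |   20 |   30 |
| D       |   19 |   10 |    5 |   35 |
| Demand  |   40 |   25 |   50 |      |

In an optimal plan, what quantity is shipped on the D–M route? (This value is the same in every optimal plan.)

The minimum-cost plan:
  A to K: 10 MWh
  A to M: 10 MWh
  B to L: 25 MWh
  B to M: 5 MWh
  C to K: 30 MWh
  D to M: 35 MWh
Total cost = 860.
So D→M carries 35 MWh.

35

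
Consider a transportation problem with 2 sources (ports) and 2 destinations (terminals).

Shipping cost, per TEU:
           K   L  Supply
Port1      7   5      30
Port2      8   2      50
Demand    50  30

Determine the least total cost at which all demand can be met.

430

An optimal shipping plan:
  Port1→K: 30 × 7 = 210
  Port2→K: 20 × 8 = 160
  Port2→L: 30 × 2 = 60
Total = 210 + 160 + 60 = 430.
(Supply check: Port1 ships 30; Port2 ships 50.)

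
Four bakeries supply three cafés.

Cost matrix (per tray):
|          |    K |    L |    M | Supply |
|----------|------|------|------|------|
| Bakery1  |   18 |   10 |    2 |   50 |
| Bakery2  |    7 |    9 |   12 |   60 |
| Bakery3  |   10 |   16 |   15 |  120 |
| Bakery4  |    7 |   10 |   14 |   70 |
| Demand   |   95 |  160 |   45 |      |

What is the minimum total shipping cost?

2730

An optimal shipping plan:
  Bakery1→L: 5 × 10 = 50
  Bakery1→M: 45 × 2 = 90
  Bakery2→L: 60 × 9 = 540
  Bakery3→K: 95 × 10 = 950
  Bakery3→L: 25 × 16 = 400
  Bakery4→L: 70 × 10 = 700
Total = 50 + 90 + 540 + 950 + 400 + 700 = 2730.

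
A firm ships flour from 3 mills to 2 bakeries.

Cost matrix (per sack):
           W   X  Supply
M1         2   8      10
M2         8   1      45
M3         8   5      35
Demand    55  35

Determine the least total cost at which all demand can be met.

415

An optimal shipping plan:
  M1→W: 10 × 2 = 20
  M2→W: 10 × 8 = 80
  M2→X: 35 × 1 = 35
  M3→W: 35 × 8 = 280
Total = 20 + 80 + 35 + 280 = 415.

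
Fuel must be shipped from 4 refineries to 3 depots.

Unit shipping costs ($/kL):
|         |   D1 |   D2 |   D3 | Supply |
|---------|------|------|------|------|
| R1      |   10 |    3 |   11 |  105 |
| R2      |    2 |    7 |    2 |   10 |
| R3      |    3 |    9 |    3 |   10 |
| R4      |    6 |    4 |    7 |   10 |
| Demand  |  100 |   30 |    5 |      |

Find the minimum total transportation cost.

One minimum-cost allocation:
  R1→D1: 75 × $10 = $750
  R1→D2: 30 × $3 = $90
  R2→D1: 5 × $2 = $10
  R2→D3: 5 × $2 = $10
  R3→D1: 10 × $3 = $30
  R4→D1: 10 × $6 = $60
Total = 750 + 90 + 10 + 10 + 30 + 60 = $950.
(Supply check: R1 ships 105; R2 ships 10; R3 ships 10; R4 ships 10.)

950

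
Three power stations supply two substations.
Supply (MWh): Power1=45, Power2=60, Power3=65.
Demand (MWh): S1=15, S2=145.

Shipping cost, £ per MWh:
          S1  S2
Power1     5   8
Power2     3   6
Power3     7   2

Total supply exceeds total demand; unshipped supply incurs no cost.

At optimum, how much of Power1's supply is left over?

Minimum-cost shipments:
  Power1→S2: 35 MWh
  Power2→S1: 15 MWh
  Power2→S2: 45 MWh
  Power3→S2: 65 MWh
Total cost = £725.
Power1 ships 35 of its 45, leaving 10.

10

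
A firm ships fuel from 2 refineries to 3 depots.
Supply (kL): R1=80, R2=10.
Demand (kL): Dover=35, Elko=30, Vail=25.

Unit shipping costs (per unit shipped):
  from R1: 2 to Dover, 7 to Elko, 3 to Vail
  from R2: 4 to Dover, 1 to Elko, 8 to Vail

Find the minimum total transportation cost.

295

An optimal shipping plan:
  R1 to Dover: 35 × 2 = 70
  R1 to Elko: 20 × 7 = 140
  R1 to Vail: 25 × 3 = 75
  R2 to Elko: 10 × 1 = 10
Total = 70 + 140 + 75 + 10 = 295.
(Supply check: R1 ships 80; R2 ships 10.)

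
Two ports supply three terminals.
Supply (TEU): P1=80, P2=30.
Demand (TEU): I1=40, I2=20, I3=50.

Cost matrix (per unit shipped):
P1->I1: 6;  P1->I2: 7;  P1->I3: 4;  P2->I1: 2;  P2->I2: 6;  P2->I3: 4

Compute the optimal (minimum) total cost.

460

A cheapest plan:
  P1 to I1: 10 TEU
  P1 to I2: 20 TEU
  P1 to I3: 50 TEU
  P2 to I1: 30 TEU
Total cost = 460.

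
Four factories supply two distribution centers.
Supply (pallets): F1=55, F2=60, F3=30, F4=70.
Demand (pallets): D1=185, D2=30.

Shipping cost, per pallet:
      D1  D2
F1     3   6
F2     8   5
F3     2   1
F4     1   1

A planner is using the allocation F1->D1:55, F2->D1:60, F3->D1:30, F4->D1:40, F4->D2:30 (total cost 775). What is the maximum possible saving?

Current plan cost = 55·3 + 60·8 + 30·2 + 40·1 + 30·1 = 775.
Optimal plan:
  F1–D1: 55 × 3 = 165
  F2–D1: 30 × 8 = 240
  F2–D2: 30 × 5 = 150
  F3–D1: 30 × 2 = 60
  F4–D1: 70 × 1 = 70
Optimal cost = 685.
Saving = 775 − 685 = 90.

90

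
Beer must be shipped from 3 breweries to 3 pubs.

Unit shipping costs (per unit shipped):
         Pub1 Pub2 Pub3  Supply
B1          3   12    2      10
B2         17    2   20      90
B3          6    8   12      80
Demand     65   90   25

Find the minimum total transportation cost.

770

Optimal allocation:
  B1→Pub3: 10 × 2 = 20
  B2→Pub2: 90 × 2 = 180
  B3→Pub1: 65 × 6 = 390
  B3→Pub3: 15 × 12 = 180
Total = 20 + 180 + 390 + 180 = 770.
(Supply check: B1 ships 10; B2 ships 90; B3 ships 80.)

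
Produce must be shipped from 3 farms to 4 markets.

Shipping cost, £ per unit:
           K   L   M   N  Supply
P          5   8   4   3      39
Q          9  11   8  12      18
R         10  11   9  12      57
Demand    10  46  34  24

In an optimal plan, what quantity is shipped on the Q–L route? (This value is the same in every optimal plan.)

Solving gives:
  P->M: 15 × £4 = £60
  P->N: 24 × £3 = £72
  Q->K: 10 × £9 = £90
  Q->M: 8 × £8 = £64
  R->L: 46 × £11 = £506
  R->M: 11 × £9 = £99
Total cost = £891.
The route Q→L is not used.

0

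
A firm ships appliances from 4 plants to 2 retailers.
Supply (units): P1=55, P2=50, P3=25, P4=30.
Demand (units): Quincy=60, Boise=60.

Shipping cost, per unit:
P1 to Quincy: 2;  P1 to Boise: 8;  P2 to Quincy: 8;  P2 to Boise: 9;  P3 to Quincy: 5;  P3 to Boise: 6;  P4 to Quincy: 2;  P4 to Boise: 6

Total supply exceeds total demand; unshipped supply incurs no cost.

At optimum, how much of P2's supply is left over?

An optimal plan:
  P1–Quincy: 55 × 2 = 110
  P2–Boise: 10 × 9 = 90
  P3–Boise: 25 × 6 = 150
  P4–Quincy: 5 × 2 = 10
  P4–Boise: 25 × 6 = 150
Total cost = 510.
P2 ships 10 of its 50, leaving 40.

40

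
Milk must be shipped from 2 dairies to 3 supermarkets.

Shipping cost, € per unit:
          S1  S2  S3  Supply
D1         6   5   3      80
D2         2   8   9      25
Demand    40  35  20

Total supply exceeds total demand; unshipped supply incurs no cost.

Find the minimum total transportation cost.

One minimum-cost allocation:
  D1→S1: 15 × €6 = €90
  D1→S2: 35 × €5 = €175
  D1→S3: 20 × €3 = €60
  D2→S1: 25 × €2 = €50
Total = 90 + 175 + 60 + 50 = €375.
(Supply check: D1 ships 70; D2 ships 25.)

375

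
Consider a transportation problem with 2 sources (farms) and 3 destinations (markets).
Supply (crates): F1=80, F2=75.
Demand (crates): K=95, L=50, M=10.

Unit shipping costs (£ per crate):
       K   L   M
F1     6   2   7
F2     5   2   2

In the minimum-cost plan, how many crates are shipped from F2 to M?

10

Solving gives:
  F1 to K: 30 × £6 = £180
  F1 to L: 50 × £2 = £100
  F2 to K: 65 × £5 = £325
  F2 to M: 10 × £2 = £20
Total cost = £625.
So F2→M carries 10 crates.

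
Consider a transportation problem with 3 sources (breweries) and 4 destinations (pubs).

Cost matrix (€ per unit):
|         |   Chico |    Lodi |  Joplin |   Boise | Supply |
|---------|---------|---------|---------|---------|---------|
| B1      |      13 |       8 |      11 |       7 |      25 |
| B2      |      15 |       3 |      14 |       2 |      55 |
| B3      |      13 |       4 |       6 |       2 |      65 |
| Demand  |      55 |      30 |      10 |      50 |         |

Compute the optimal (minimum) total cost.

A cheapest plan:
  B1->Chico: 25 kegs
  B2->Lodi: 30 kegs
  B2->Boise: 25 kegs
  B3->Chico: 30 kegs
  B3->Joplin: 10 kegs
  B3->Boise: 25 kegs
Total cost = €965.

965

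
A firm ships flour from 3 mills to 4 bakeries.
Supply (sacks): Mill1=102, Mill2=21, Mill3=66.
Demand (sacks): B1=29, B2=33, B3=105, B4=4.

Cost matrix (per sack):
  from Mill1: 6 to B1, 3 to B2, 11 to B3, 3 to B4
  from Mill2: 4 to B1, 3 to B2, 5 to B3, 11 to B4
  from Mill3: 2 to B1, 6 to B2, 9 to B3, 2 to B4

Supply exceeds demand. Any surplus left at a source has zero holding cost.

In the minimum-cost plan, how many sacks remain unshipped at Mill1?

Minimum-cost shipments:
  Mill1->B2: 33 × 3 = 99
  Mill1->B3: 47 × 11 = 517
  Mill1->B4: 4 × 3 = 12
  Mill2->B3: 21 × 5 = 105
  Mill3->B1: 29 × 2 = 58
  Mill3->B3: 37 × 9 = 333
Total cost = 1124.
Mill1 ships 84 of its 102, leaving 18.

18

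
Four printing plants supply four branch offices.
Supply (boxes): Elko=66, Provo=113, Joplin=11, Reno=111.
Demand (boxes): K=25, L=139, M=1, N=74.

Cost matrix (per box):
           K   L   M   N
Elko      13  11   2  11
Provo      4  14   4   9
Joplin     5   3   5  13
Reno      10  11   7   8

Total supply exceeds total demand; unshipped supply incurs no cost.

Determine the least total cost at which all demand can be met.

2161

Optimal allocation:
  Elko→L: 65 × 11 = 715
  Elko→M: 1 × 2 = 2
  Provo→K: 25 × 4 = 100
  Provo→N: 26 × 9 = 234
  Joplin→L: 11 × 3 = 33
  Reno→L: 63 × 11 = 693
  Reno→N: 48 × 8 = 384
Total = 715 + 2 + 100 + 234 + 33 + 693 + 384 = 2161.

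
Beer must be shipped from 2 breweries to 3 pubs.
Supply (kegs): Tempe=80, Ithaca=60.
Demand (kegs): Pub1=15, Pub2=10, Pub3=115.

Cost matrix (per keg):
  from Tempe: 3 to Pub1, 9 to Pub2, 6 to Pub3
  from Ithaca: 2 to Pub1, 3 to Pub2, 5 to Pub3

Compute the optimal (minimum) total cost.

715

One minimum-cost allocation:
  Tempe→Pub1: 15 × 3 = 45
  Tempe→Pub3: 65 × 6 = 390
  Ithaca→Pub2: 10 × 3 = 30
  Ithaca→Pub3: 50 × 5 = 250
Total = 45 + 390 + 30 + 250 = 715.
(Supply check: Tempe ships 80; Ithaca ships 60.)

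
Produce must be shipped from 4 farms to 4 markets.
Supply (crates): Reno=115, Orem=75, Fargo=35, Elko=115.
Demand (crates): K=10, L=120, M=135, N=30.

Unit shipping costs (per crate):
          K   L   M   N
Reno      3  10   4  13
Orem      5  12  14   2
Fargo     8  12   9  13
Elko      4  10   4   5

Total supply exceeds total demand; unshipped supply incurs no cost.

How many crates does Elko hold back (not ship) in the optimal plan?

An optimal plan:
  Reno→K: 10 × 3 = 30
  Reno→L: 85 × 10 = 850
  Reno→M: 20 × 4 = 80
  Orem→L: 35 × 12 = 420
  Orem→N: 30 × 2 = 60
  Elko→M: 115 × 4 = 460
Total cost = 1900.
Elko ships 115 of its 115, leaving 0.

0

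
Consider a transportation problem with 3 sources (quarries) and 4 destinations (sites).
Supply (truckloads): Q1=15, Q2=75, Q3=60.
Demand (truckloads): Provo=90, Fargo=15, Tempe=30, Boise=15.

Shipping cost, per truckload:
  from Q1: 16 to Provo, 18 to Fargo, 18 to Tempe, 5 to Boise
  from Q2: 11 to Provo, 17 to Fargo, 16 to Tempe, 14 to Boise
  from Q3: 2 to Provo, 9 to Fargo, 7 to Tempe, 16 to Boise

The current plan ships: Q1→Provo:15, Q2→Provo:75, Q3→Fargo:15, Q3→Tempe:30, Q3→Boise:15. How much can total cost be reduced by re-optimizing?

Current plan cost = 15·16 + 75·11 + 15·9 + 30·7 + 15·16 = 1650.
Optimal plan:
  Q1–Boise: 15 truckloads
  Q2–Provo: 60 truckloads
  Q2–Fargo: 15 truckloads
  Q3–Provo: 30 truckloads
  Q3–Tempe: 30 truckloads
Optimal cost = 1260.
Saving = 1650 − 1260 = 390.

390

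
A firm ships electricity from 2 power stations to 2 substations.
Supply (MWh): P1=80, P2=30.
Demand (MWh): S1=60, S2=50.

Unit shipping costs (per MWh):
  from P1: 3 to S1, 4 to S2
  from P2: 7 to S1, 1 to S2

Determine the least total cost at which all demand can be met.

290

One minimum-cost allocation:
  P1→S1: 60 × 3 = 180
  P1→S2: 20 × 4 = 80
  P2→S2: 30 × 1 = 30
Total = 180 + 80 + 30 = 290.
(Supply check: P1 ships 80; P2 ships 30.)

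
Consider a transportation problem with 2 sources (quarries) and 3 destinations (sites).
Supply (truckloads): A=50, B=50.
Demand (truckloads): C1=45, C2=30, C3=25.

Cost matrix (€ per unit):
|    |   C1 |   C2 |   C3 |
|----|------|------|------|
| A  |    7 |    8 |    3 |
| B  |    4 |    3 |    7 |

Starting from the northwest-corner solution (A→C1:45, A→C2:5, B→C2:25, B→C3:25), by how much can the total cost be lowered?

Current plan cost = 45·7 + 5·8 + 25·3 + 25·7 = €605.
Optimal plan:
  A to C1: 25 × €7 = €175
  A to C3: 25 × €3 = €75
  B to C1: 20 × €4 = €80
  B to C2: 30 × €3 = €90
Optimal cost = €420.
Saving = 605 − 420 = €185.

185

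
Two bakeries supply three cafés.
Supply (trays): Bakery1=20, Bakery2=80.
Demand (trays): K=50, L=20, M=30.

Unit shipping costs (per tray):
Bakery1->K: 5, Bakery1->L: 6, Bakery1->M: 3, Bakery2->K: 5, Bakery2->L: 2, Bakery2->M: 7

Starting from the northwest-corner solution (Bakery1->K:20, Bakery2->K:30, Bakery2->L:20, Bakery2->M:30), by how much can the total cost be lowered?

80

Current plan cost = 20·5 + 30·5 + 20·2 + 30·7 = 500.
Optimal plan:
  Bakery1→M: 20 × 3 = 60
  Bakery2→K: 50 × 5 = 250
  Bakery2→L: 20 × 2 = 40
  Bakery2→M: 10 × 7 = 70
Optimal cost = 420.
Saving = 500 − 420 = 80.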